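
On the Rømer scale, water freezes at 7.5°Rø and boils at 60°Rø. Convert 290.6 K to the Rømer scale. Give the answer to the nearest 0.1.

First in Celsius: 290.6 - 273.15 = 17.4500°C.
Linearly onto the Rømer scale: 7.5 + (17.4500 / 100) × (60 - 7.5) = 16.7°Rø.

16.7°Rø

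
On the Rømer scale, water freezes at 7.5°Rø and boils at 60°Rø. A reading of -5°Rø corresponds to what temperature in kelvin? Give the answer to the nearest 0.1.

249.3 K

Linear interpolation between the fixed points: C = (-5 - 7.5) × 100 / (60 - 7.5) = -23.8095°C.
Then -23.8095 + 273.15 = 249.3 K.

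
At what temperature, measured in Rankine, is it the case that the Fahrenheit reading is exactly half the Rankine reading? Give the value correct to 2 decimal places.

919.34°R

Let R be the Rankine reading. The Fahrenheit reading is F = 1·R - 459.67.
Require F = 0.5·R: 1·R - 459.67 = 0.5·R.
(0.5)·R = 459.67  ⇒  R = 919.34.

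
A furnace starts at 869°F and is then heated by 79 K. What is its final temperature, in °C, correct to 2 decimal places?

544.00°C

Initial temperature in Celsius: (869 - 32) × 5/9 = 465.0000°C.
The 79 K change is an interval; Kelvin and Celsius degrees are the same size, so ΔC = +79°C.
Final Celsius temperature: 465.0000 + 79.0000 = 544.0000°C.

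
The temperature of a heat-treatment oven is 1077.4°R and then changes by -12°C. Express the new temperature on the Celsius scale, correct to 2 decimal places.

313.41°C

Initial temperature in Celsius: (1077.4 - 491.67) × 5/9 = 325.4056°C.
Final Celsius temperature: 325.4056 - 12.0000 = 313.4056°C.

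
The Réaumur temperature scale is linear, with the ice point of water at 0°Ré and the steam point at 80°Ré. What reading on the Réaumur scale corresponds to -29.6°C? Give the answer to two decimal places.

Linearly onto the Réaumur scale: 0 + (-29.6000 / 100) × (80 - 0) = -23.68°Ré.

-23.68°Ré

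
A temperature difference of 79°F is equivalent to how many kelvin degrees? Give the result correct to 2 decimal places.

Only the scale ratio 5/9 matters for a change in temperature.
79 × 5/9 = 43.89.

43.89 K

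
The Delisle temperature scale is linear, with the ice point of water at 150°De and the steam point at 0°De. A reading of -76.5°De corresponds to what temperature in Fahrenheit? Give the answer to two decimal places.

303.80°F

Linear interpolation between the fixed points: C = (-76.5 - 150) × 100 / (0 - 150) = 151.0000°C.
Then 151.0000 × 1.8 + 32 = 303.80°F.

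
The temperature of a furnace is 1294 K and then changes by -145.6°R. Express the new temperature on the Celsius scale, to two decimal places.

Initial temperature in Celsius: 1294 - 273.15 = 1020.8500°C.
The 145.6°R change is an interval, so only the factor 5/9 applies: -145.6 × 5/9 = -80.8889°C.
Final Celsius temperature: 1020.8500 - 80.8889 = 939.9611°C.

939.96°C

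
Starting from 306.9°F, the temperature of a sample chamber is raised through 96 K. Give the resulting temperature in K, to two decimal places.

521.87 K

Initial temperature in Celsius: (306.9 - 32) × 5/9 = 152.7222°C.
The 96 K change is an interval; Kelvin and Celsius degrees are the same size, so ΔC = +96°C.
Final Celsius temperature: 152.7222 + 96.0000 = 248.7222°C.
In kelvin: 248.7222 + 273.15 = 521.87 K.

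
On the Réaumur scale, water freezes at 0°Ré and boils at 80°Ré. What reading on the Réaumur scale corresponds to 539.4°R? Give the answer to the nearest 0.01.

21.21°Ré

First in Celsius: (539.4 - 491.67) × 5/9 = 26.5167°C.
Linearly onto the Réaumur scale: 0 + (26.5167 / 100) × (80 - 0) = 21.21°Ré.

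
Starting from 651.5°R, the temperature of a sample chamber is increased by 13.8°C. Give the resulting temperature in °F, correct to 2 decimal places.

Initial temperature in Celsius: (651.5 - 491.67) × 5/9 = 88.7944°C.
Final Celsius temperature: 88.7944 + 13.8000 = 102.5944°C.
In Fahrenheit: 102.5944 × 1.8 + 32 = 216.67°F.

216.67°F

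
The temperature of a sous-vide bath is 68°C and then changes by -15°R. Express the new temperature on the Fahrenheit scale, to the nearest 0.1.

139.4°F

The 15°R change is an interval, so only the factor 5/9 applies: -15 × 5/9 = -8.3333°C.
Final Celsius temperature: 68.0000 - 8.3333 = 59.6667°C.
In Fahrenheit: 59.6667 × 1.8 + 32 = 139.4°F.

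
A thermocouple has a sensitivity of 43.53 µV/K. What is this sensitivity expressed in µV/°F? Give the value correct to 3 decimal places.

The quantity depends on a temperature interval, so only the ratio of degree sizes applies; the offset between the scales is irrelevant.
A change of 1°F is a change of 5/9 K, so per °F the value is 43.53 × 5/9 = 24.183.

24.183 µV/°F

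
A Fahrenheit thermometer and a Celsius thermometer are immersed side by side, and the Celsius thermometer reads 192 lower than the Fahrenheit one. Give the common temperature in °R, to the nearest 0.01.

851.67°R

Let x be the Fahrenheit reading; then the Celsius reading is 5/9·x - 17.7778.
(5/9·x - 17.7778) - x = -192  ⇒  (-4/9)·x = -174.222  ⇒  x = 392.0000°F.
In Celsius: (392 - 32) × 5/9 = 200.0000°C.
In Rankine: 200.0000 × 1.8 + 491.67 = 851.67°R.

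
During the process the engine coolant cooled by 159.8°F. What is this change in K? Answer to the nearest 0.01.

88.78 K

Only the scale ratio 5/9 matters for a change in temperature.
159.8 × 5/9 = 88.78.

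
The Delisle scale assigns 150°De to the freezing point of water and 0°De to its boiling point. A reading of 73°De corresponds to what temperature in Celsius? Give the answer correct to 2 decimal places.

51.33°C

Linear interpolation between the fixed points: C = (73 - 150) × 100 / (0 - 150) = 51.3333°C.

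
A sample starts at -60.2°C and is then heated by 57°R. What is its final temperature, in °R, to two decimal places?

440.31°R

The 57°R change is an interval, so only the factor 5/9 applies: +57 × 5/9 = +31.6667°C.
Final Celsius temperature: -60.2000 + 31.6667 = -28.5333°C.
In Rankine: -28.5333 × 1.8 + 491.67 = 440.31°R.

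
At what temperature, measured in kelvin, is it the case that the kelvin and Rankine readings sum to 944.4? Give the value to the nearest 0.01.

337.29 K

Let K be the kelvin reading. The Rankine reading is R = 1.8·K.
Require K + R = 944.4: (2.8)·K = 944.4.
K = (944.4) / (2.8) = 337.29.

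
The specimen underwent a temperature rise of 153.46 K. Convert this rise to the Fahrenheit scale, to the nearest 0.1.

An interval of 1 K corresponds to 1.8°F.
153.46 × 1.8 = 276.2.

276.2°F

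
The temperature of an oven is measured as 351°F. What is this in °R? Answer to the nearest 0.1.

810.7°R

In Celsius: (351 - 32) × 5/9 = 177.2222°C.
In Rankine: 177.2222 × 1.8 + 491.67 = 810.7°R.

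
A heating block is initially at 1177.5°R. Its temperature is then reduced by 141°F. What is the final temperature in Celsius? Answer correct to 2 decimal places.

Initial temperature in Celsius: (1177.5 - 491.67) × 5/9 = 381.0167°C.
The 141°F change is an interval, so only the factor 5/9 applies: -141 × 5/9 = -78.3333°C.
Final Celsius temperature: 381.0167 - 78.3333 = 302.6833°C.

302.68°C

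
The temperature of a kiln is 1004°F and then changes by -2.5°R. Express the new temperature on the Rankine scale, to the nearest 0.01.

Initial temperature in Celsius: (1004 - 32) × 5/9 = 540.0000°C.
The 2.5°R change is an interval, so only the factor 5/9 applies: -2.5 × 5/9 = -1.3889°C.
Final Celsius temperature: 540.0000 - 1.3889 = 538.6111°C.
In Rankine: 538.6111 × 1.8 + 491.67 = 1461.17°R.

1461.17°R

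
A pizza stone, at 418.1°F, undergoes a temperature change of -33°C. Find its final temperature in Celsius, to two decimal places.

181.50°C

Initial temperature in Celsius: (418.1 - 32) × 5/9 = 214.5000°C.
Final Celsius temperature: 214.5000 - 33.0000 = 181.5000°C.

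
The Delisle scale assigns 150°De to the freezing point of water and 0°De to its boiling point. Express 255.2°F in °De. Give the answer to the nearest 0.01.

-36.00°De

First in Celsius: (255.2 - 32) × 5/9 = 124.0000°C.
Linearly onto the Delisle scale: 150 + (124.0000 / 100) × (0 - 150) = -36.00°De.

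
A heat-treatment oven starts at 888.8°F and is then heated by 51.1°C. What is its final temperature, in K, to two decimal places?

800.25 K

Initial temperature in Celsius: (888.8 - 32) × 5/9 = 476.0000°C.
Final Celsius temperature: 476.0000 + 51.1000 = 527.1000°C.
In kelvin: 527.1000 + 273.15 = 800.25 K.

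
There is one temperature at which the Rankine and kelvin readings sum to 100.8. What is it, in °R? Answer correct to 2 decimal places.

Let R be the Rankine reading. The kelvin reading is K = 5/9·R.
Require R + K = 100.8: (14/9)·R = 100.8.
R = (100.8) / (14/9) = 64.80.

64.80°R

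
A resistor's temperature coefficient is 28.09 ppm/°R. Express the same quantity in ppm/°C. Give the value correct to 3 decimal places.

50.562 ppm/°C

The quantity depends on a temperature interval, so only the ratio of degree sizes applies; the offset between the scales is irrelevant.
A change of 1°C is a change of 1.8°R, so per °C the value is 28.09 × 1.8 = 50.562.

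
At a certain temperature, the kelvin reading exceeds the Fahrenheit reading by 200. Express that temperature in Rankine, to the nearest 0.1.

584.3°R

Let x be the kelvin reading; then the Fahrenheit reading is 1.8·x - 459.67.
(1.8·x - 459.67) - x = -200  ⇒  (0.8)·x = 259.67  ⇒  x = 324.5875 K.
In Celsius: 324.5875 - 273.15 = 51.4375°C.
In Rankine: 51.4375 × 1.8 + 491.67 = 584.3°R.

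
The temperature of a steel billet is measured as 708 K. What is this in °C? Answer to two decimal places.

In Celsius: 708 - 273.15 = 434.8500°C.

434.85°C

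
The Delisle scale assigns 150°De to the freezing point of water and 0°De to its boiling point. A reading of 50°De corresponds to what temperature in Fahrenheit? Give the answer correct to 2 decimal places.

Linear interpolation between the fixed points: C = (50 - 150) × 100 / (0 - 150) = 66.6667°C.
Then 66.6667 × 1.8 + 32 = 152.00°F.

152.00°F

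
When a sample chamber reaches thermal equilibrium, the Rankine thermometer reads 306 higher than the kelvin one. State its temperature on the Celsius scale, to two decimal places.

Let x be the kelvin reading; then the Rankine reading is 1.8·x.
(1.8·x) - x = 306  ⇒  (0.8)·x = 306  ⇒  x = 382.5000 K.
In Celsius: 382.5 - 273.15 = 109.35°C.

109.35°C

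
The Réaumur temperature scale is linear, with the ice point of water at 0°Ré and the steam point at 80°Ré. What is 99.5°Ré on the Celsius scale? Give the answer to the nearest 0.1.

Linear interpolation between the fixed points: C = (99.5 - 0) × 100 / (80 - 0) = 124.3750°C.

124.4°C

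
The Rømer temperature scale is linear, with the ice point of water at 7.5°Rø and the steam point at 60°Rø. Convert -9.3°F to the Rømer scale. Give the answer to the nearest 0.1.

First in Celsius: (-9.3 - 32) × 5/9 = -22.9444°C.
Linearly onto the Rømer scale: 7.5 + (-22.9444 / 100) × (60 - 7.5) = -4.5°Rø.

-4.5°Rø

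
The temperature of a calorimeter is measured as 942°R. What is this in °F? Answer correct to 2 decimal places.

In Celsius: (942 - 491.67) × 5/9 = 250.1833°C.
In Fahrenheit: 250.1833 × 1.8 + 32 = 482.33°F.

482.33°F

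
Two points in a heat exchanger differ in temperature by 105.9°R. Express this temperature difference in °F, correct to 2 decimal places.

105.90°F

Rankine and Fahrenheit degrees are the same size, so the interval is unchanged: 105.90.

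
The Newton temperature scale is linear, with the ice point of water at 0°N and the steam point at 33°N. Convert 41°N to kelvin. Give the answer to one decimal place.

Linear interpolation between the fixed points: C = (41 - 0) × 100 / (33 - 0) = 124.2424°C.
Then 124.2424 + 273.15 = 397.4 K.

397.4 K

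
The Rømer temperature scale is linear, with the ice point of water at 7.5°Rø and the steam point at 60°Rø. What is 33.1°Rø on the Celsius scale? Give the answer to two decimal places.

48.76°C

Linear interpolation between the fixed points: C = (33.1 - 7.5) × 100 / (60 - 7.5) = 48.7619°C.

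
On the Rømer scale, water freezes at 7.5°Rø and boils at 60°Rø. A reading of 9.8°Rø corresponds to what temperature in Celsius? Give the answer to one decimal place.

4.4°C

Linear interpolation between the fixed points: C = (9.8 - 7.5) × 100 / (60 - 7.5) = 4.3810°C.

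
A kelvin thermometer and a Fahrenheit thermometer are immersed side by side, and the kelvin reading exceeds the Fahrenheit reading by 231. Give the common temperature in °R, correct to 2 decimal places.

Let x be the kelvin reading; then the Fahrenheit reading is 1.8·x - 459.67.
(1.8·x - 459.67) - x = -231  ⇒  (0.8)·x = 228.67  ⇒  x = 285.8375 K.
In Celsius: 285.8375 - 273.15 = 12.6875°C.
In Rankine: 12.6875 × 1.8 + 491.67 = 514.51°R.

514.51°R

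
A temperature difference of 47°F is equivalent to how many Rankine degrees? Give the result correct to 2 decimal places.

Fahrenheit and Rankine degrees are the same size, so the interval is unchanged: 47.00.

47.00°R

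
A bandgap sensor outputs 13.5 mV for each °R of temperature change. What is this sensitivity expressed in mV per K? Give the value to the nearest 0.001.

24.300 mV per K

Since only a temperature interval is involved, the additive offset between the scales drops out.
A change of 1 K is a change of 1.8°R, so per K the value is 13.5 × 1.8 = 24.300.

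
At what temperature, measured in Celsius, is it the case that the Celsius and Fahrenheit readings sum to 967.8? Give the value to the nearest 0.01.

334.21°C

Let C be the Celsius reading. The Fahrenheit reading is F = 1.8·C + 32.
Require C + F = 967.8: (2.8)·C + 32 = 967.8.
C = (967.8 - 32) / (2.8) = 334.21.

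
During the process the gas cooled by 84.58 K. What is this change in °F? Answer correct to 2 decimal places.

An interval of 1 K corresponds to 1.8°F.
84.58 × 1.8 = 152.24.

152.24°F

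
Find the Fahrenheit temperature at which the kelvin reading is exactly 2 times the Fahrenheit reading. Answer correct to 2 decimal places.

176.80°F

Let F be the Fahrenheit reading. The kelvin reading is K = 5/9·F + 255.372.
Require K = 2·F: 5/9·F + 255.372 = 2·F.
(-13/9)·F = -255.372  ⇒  F = 176.80.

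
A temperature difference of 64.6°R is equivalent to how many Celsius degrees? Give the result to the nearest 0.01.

An interval of 1°R corresponds to 5/9°C.
64.6 × 5/9 = 35.89.

35.89°C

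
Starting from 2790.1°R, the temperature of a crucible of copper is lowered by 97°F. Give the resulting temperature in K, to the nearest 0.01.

1496.17 K

Initial temperature in Celsius: (2790.1 - 491.67) × 5/9 = 1276.9056°C.
The 97°F change is an interval, so only the factor 5/9 applies: -97 × 5/9 = -53.8889°C.
Final Celsius temperature: 1276.9056 - 53.8889 = 1223.0167°C.
In kelvin: 1223.0167 + 273.15 = 1496.17 K.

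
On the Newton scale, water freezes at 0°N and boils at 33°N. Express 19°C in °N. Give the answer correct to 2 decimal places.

6.27°N

Linearly onto the Newton scale: 0 + (19.0000 / 100) × (33 - 0) = 6.27°N.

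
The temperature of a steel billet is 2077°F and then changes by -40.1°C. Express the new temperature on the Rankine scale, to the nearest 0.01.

Initial temperature in Celsius: (2077 - 32) × 5/9 = 1136.1111°C.
Final Celsius temperature: 1136.1111 - 40.1000 = 1096.0111°C.
In Rankine: 1096.0111 × 1.8 + 491.67 = 2464.49°R.

2464.49°R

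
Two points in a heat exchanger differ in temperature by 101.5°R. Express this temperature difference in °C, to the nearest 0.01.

Only the scale ratio 5/9 matters for a change in temperature.
101.5 × 5/9 = 56.39.

56.39°C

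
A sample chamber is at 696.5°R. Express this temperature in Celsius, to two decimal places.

In Celsius: (696.5 - 491.67) × 5/9 = 113.7944°C.

113.79°C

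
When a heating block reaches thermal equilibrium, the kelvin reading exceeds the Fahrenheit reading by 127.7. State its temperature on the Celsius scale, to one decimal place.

Let x be the kelvin reading; then the Fahrenheit reading is 1.8·x - 459.67.
(1.8·x - 459.67) - x = -127.7  ⇒  (0.8)·x = 331.97  ⇒  x = 414.9625 K.
In Celsius: 414.9625 - 273.15 = 141.8°C.

141.8°C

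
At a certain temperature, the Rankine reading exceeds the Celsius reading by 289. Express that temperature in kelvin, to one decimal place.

Let x be the Rankine reading; then the Celsius reading is 5/9·x - 273.15.
(5/9·x - 273.15) - x = -289  ⇒  (-4/9)·x = -15.85  ⇒  x = 35.6625°R.
In Celsius: (35.6625 - 491.67) × 5/9 = -253.3375°C.
In kelvin: -253.3375 + 273.15 = 19.8 K.

19.8 K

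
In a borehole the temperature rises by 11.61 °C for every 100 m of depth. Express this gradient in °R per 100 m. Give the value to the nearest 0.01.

The quantity depends on a temperature interval, so only the ratio of degree sizes applies; the offset between the scales is irrelevant.
A change of 1°C is a change of 1.8°R, so 11.61 × 1.8 = 20.90.

20.90 °R/100 m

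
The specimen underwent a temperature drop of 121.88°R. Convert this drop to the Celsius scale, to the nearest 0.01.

67.71°C

An interval of 1°R corresponds to 5/9°C.
121.88 × 5/9 = 67.71.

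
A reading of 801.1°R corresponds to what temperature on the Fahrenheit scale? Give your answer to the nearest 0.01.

341.43°F

In Celsius: (801.1 - 491.67) × 5/9 = 171.9056°C.
In Fahrenheit: 171.9056 × 1.8 + 32 = 341.43°F.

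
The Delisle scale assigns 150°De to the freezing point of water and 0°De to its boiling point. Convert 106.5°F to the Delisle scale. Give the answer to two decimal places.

87.92°De

First in Celsius: (106.5 - 32) × 5/9 = 41.3889°C.
Linearly onto the Delisle scale: 150 + (41.3889 / 100) × (0 - 150) = 87.92°De.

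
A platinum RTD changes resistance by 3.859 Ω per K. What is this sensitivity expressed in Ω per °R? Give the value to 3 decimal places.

The quantity depends on a temperature interval, so only the ratio of degree sizes applies; the offset between the scales is irrelevant.
A change of 1°R is a change of 5/9 K, so per °R the value is 3.859 × 5/9 = 2.144.

2.144 Ω per °R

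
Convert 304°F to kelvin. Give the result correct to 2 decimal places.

In Celsius: (304 - 32) × 5/9 = 151.1111°C.
In kelvin: 151.1111 + 273.15 = 424.26 K.

424.26 K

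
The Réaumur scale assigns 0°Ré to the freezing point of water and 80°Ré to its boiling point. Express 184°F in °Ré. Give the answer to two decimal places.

67.56°Ré

First in Celsius: (184 - 32) × 5/9 = 84.4444°C.
Linearly onto the Réaumur scale: 0 + (84.4444 / 100) × (80 - 0) = 67.56°Ré.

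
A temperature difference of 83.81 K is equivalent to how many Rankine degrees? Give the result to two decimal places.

Only the scale ratio 1.8 matters for a change in temperature.
83.81 × 1.8 = 150.86.

150.86°R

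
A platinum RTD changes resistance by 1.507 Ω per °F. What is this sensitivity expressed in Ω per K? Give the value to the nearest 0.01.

The quantity depends on a temperature interval, so only the ratio of degree sizes applies; the offset between the scales is irrelevant.
A change of 1 K is a change of 1.8°F, so per K the value is 1.507 × 1.8 = 2.71.

2.71 Ω per K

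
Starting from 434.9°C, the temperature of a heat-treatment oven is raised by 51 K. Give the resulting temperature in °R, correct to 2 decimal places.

The 51 K change is an interval; Kelvin and Celsius degrees are the same size, so ΔC = +51°C.
Final Celsius temperature: 434.9000 + 51.0000 = 485.9000°C.
In Rankine: 485.9000 × 1.8 + 491.67 = 1366.29°R.

1366.29°R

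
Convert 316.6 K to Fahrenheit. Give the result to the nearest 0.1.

110.2°F

In Celsius: 316.6 - 273.15 = 43.4500°C.
In Fahrenheit: 43.4500 × 1.8 + 32 = 110.2°F.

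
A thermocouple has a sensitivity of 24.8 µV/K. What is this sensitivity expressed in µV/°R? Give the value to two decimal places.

13.78 µV/°R

The quantity depends on a temperature interval, so only the ratio of degree sizes applies; the offset between the scales is irrelevant.
A change of 1°R is a change of 5/9 K, so per °R the value is 24.8 × 5/9 = 13.78.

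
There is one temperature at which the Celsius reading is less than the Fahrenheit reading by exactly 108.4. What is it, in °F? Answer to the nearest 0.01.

203.90°F

Let F be the Fahrenheit reading. The Celsius reading is C = 5/9·F - 17.7778.
Require C - F = -108.4: (-4/9)·F - 17.7778 = -108.4.
F = (-108.4 + 17.7778) / (-4/9) = 203.90.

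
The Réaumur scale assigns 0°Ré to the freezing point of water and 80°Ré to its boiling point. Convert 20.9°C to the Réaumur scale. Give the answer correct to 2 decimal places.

Linearly onto the Réaumur scale: 0 + (20.9000 / 100) × (80 - 0) = 16.72°Ré.

16.72°Ré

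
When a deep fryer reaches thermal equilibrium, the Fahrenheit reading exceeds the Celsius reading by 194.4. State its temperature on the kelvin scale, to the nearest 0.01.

Let x be the Celsius reading; then the Fahrenheit reading is 1.8·x + 32.
(1.8·x + 32) - x = 194.4  ⇒  (0.8)·x = 162.4  ⇒  x = 203.0000°C.
In kelvin: 203.0000 + 273.15 = 476.15 K.

476.15 K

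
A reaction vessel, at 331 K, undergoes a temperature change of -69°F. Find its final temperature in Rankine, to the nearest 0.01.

526.80°R

Initial temperature in Celsius: 331 - 273.15 = 57.8500°C.
The 69°F change is an interval, so only the factor 5/9 applies: -69 × 5/9 = -38.3333°C.
Final Celsius temperature: 57.8500 - 38.3333 = 19.5167°C.
In Rankine: 19.5167 × 1.8 + 491.67 = 526.80°R.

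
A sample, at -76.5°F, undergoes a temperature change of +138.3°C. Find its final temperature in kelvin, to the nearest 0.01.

351.17 K

Initial temperature in Celsius: (-76.5 - 32) × 5/9 = -60.2778°C.
Final Celsius temperature: -60.2778 + 138.3000 = 78.0222°C.
In kelvin: 78.0222 + 273.15 = 351.17 K.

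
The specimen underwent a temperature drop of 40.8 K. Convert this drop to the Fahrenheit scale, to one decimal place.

For a temperature interval the offset drops out; only the factor 1.8 applies.
40.8 × 1.8 = 73.4.

73.4°F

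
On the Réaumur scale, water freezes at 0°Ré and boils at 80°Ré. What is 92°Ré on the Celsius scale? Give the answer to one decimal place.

115.0°C

Linear interpolation between the fixed points: C = (92 - 0) × 100 / (80 - 0) = 115.0000°C.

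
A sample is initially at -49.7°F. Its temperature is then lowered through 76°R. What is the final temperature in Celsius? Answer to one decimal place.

Initial temperature in Celsius: (-49.7 - 32) × 5/9 = -45.3889°C.
The 76°R change is an interval, so only the factor 5/9 applies: -76 × 5/9 = -42.2222°C.
Final Celsius temperature: -45.3889 - 42.2222 = -87.6111°C.

-87.6°C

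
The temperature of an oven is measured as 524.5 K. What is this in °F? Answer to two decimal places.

484.43°F

In Celsius: 524.5 - 273.15 = 251.3500°C.
In Fahrenheit: 251.3500 × 1.8 + 32 = 484.43°F.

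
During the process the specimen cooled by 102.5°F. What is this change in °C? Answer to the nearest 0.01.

56.94°C

An interval of 1°F corresponds to 5/9°C.
102.5 × 5/9 = 56.94.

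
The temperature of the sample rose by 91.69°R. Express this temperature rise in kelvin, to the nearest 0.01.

For a temperature interval the offset drops out; only the factor 5/9 applies.
91.69 × 5/9 = 50.94.

50.94 K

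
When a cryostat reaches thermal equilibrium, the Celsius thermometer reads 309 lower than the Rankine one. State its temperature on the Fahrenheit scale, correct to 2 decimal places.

-379.01°F

Let x be the Rankine reading; then the Celsius reading is 5/9·x - 273.15.
(5/9·x - 273.15) - x = -309  ⇒  (-4/9)·x = -35.85  ⇒  x = 80.6625°R.
In Celsius: (80.6625 - 491.67) × 5/9 = -228.3375°C.
In Fahrenheit: -228.3375 × 1.8 + 32 = -379.01°F.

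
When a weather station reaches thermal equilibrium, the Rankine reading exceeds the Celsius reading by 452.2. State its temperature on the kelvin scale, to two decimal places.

223.81 K

Let x be the Celsius reading; then the Rankine reading is 1.8·x + 491.67.
(1.8·x + 491.67) - x = 452.2  ⇒  (0.8)·x = -39.47  ⇒  x = -49.3375°C.
In kelvin: -49.3375 + 273.15 = 223.81 K.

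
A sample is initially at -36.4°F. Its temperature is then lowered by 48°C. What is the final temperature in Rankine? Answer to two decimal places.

336.87°R

Initial temperature in Celsius: (-36.4 - 32) × 5/9 = -38.0000°C.
Final Celsius temperature: -38.0000 - 48.0000 = -86.0000°C.
In Rankine: -86.0000 × 1.8 + 491.67 = 336.87°R.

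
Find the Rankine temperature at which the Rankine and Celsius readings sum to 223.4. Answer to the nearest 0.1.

319.2°R

Let R be the Rankine reading. The Celsius reading is C = 5/9·R - 273.15.
Require R + C = 223.4: (14/9)·R - 273.15 = 223.4.
R = (223.4 + 273.15) / (14/9) = 319.2.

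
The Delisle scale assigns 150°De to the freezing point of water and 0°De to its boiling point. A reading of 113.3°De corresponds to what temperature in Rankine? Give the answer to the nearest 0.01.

Linear interpolation between the fixed points: C = (113.3 - 150) × 100 / (0 - 150) = 24.4667°C.
Then 24.4667 × 1.8 + 491.67 = 535.71°R.

535.71°R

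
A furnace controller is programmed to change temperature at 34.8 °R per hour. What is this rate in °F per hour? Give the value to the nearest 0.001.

The quantity depends on a temperature interval, so only the ratio of degree sizes applies; the offset between the scales is irrelevant.
A change of 1°R is a change of 1°F, so 34.8 × 1 = 34.800.

34.800 °F/hour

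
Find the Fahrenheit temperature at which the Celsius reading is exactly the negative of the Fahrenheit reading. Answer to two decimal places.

11.43°F

Let F be the Fahrenheit reading. The Celsius reading is C = 5/9·F - 17.7778.
Require C = -1·F: 5/9·F - 17.7778 = -1·F.
(14/9)·F = 17.7778  ⇒  F = 11.43.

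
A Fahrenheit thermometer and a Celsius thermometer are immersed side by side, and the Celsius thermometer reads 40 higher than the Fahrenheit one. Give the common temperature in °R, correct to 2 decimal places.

329.67°R

Let x be the Fahrenheit reading; then the Celsius reading is 5/9·x - 17.7778.
(5/9·x - 17.7778) - x = 40  ⇒  (-4/9)·x = 57.7778  ⇒  x = -130.0000°F.
In Celsius: (-130 - 32) × 5/9 = -90.0000°C.
In Rankine: -90.0000 × 1.8 + 491.67 = 329.67°R.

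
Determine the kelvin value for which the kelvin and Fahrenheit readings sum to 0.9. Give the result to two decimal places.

164.49 K

Let K be the kelvin reading. The Fahrenheit reading is F = 1.8·K - 459.67.
Require K + F = 0.9: (2.8)·K - 459.67 = 0.9.
K = (0.9 + 459.67) / (2.8) = 164.49.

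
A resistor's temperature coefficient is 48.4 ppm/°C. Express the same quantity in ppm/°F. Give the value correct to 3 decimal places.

The quantity depends on a temperature interval, so only the ratio of degree sizes applies; the offset between the scales is irrelevant.
A change of 1°F is a change of 5/9°C, so per °F the value is 48.4 × 5/9 = 26.889.

26.889 ppm/°F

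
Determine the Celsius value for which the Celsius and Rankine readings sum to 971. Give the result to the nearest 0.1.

171.2°C

Let C be the Celsius reading. The Rankine reading is R = 1.8·C + 491.67.
Require C + R = 971: (2.8)·C + 491.67 = 971.
C = (971 - 491.67) / (2.8) = 171.2.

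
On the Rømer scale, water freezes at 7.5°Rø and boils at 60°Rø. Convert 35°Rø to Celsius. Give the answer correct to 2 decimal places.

52.38°C

Linear interpolation between the fixed points: C = (35 - 7.5) × 100 / (60 - 7.5) = 52.3810°C.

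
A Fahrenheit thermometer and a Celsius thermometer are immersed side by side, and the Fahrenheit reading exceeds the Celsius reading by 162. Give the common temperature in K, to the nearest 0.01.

435.65 K

Let x be the Fahrenheit reading; then the Celsius reading is 5/9·x - 17.7778.
(5/9·x - 17.7778) - x = -162  ⇒  (-4/9)·x = -144.222  ⇒  x = 324.5000°F.
In Celsius: (324.5 - 32) × 5/9 = 162.5000°C.
In kelvin: 162.5000 + 273.15 = 435.65 K.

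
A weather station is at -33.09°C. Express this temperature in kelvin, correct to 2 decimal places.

240.06 K

In kelvin: -33.0900 + 273.15 = 240.06 K.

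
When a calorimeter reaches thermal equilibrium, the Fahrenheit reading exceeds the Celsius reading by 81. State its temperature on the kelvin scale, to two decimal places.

334.40 K

Let x be the Fahrenheit reading; then the Celsius reading is 5/9·x - 17.7778.
(5/9·x - 17.7778) - x = -81  ⇒  (-4/9)·x = -63.2222  ⇒  x = 142.2500°F.
In Celsius: (142.25 - 32) × 5/9 = 61.2500°C.
In kelvin: 61.2500 + 273.15 = 334.40 K.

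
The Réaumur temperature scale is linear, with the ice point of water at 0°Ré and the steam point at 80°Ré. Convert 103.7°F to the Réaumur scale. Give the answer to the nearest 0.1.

First in Celsius: (103.7 - 32) × 5/9 = 39.8333°C.
Linearly onto the Réaumur scale: 0 + (39.8333 / 100) × (80 - 0) = 31.9°Ré.

31.9°Ré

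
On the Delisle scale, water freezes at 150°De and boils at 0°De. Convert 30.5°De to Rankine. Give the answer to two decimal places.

Linear interpolation between the fixed points: C = (30.5 - 150) × 100 / (0 - 150) = 79.6667°C.
Then 79.6667 × 1.8 + 491.67 = 635.07°R.

635.07°R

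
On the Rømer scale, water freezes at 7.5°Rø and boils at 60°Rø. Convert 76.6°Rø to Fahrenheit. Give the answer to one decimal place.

Linear interpolation between the fixed points: C = (76.6 - 7.5) × 100 / (60 - 7.5) = 131.6190°C.
Then 131.6190 × 1.8 + 32 = 268.9°F.

268.9°F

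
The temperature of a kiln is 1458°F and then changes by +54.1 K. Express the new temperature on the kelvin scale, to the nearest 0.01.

Initial temperature in Celsius: (1458 - 32) × 5/9 = 792.2222°C.
The 54.1 K change is an interval; Kelvin and Celsius degrees are the same size, so ΔC = +54.1°C.
Final Celsius temperature: 792.2222 + 54.1000 = 846.3222°C.
In kelvin: 846.3222 + 273.15 = 1119.47 K.

1119.47 K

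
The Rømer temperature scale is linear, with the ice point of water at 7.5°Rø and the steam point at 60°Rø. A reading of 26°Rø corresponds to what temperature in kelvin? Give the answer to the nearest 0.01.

Linear interpolation between the fixed points: C = (26 - 7.5) × 100 / (60 - 7.5) = 35.2381°C.
Then 35.2381 + 273.15 = 308.39 K.

308.39 K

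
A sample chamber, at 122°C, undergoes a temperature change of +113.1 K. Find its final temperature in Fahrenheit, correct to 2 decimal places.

The 113.1 K change is an interval; Kelvin and Celsius degrees are the same size, so ΔC = +113.1°C.
Final Celsius temperature: 122.0000 + 113.1000 = 235.1000°C.
In Fahrenheit: 235.1000 × 1.8 + 32 = 455.18°F.

455.18°F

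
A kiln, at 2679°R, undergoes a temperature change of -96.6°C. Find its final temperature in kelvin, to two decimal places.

Initial temperature in Celsius: (2679 - 491.67) × 5/9 = 1215.1833°C.
Final Celsius temperature: 1215.1833 - 96.6000 = 1118.5833°C.
In kelvin: 1118.5833 + 273.15 = 1391.73 K.

1391.73 K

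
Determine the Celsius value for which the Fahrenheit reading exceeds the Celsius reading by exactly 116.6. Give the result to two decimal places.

Let C be the Celsius reading. The Fahrenheit reading is F = 1.8·C + 32.
Require F - C = 116.6: (0.8)·C + 32 = 116.6.
C = (116.6 - 32) / (0.8) = 105.75.

105.75°C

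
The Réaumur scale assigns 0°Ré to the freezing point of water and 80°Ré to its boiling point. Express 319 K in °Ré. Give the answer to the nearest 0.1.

36.7°Ré

First in Celsius: 319 - 273.15 = 45.8500°C.
Linearly onto the Réaumur scale: 0 + (45.8500 / 100) × (80 - 0) = 36.7°Ré.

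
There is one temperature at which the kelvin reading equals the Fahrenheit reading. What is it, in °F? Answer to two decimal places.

Let F be the Fahrenheit reading. The kelvin reading is K = 5/9·F + 255.372.
Set K = F: 5/9·F + 255.372 = F.
(-4/9)·F = -255.372  ⇒  F = 574.59.

574.59°F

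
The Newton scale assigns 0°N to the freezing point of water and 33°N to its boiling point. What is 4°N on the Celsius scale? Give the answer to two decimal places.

Linear interpolation between the fixed points: C = (4 - 0) × 100 / (33 - 0) = 12.1212°C.

12.12°C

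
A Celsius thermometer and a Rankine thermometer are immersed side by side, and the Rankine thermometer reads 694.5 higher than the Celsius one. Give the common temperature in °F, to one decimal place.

Let x be the Celsius reading; then the Rankine reading is 1.8·x + 491.67.
(1.8·x + 491.67) - x = 694.5  ⇒  (0.8)·x = 202.83  ⇒  x = 253.5375°C.
In Fahrenheit: 253.5375 × 1.8 + 32 = 488.4°F.

488.4°F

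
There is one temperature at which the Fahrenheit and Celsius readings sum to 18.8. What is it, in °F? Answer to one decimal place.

Let F be the Fahrenheit reading. The Celsius reading is C = 5/9·F - 17.7778.
Require F + C = 18.8: (14/9)·F - 17.7778 = 18.8.
F = (18.8 + 17.7778) / (14/9) = 23.5.

23.5°F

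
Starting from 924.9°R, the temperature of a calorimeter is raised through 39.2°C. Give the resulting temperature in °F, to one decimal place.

Initial temperature in Celsius: (924.9 - 491.67) × 5/9 = 240.6833°C.
Final Celsius temperature: 240.6833 + 39.2000 = 279.8833°C.
In Fahrenheit: 279.8833 × 1.8 + 32 = 535.8°F.

535.8°F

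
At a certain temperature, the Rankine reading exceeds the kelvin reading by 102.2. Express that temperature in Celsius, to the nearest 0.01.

-145.40°C

Let x be the kelvin reading; then the Rankine reading is 1.8·x.
(1.8·x) - x = 102.2  ⇒  (0.8)·x = 102.2  ⇒  x = 127.7500 K.
In Celsius: 127.75 - 273.15 = -145.40°C.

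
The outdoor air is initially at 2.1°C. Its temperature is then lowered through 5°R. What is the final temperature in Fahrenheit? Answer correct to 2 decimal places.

The 5°R change is an interval, so only the factor 5/9 applies: -5 × 5/9 = -2.7778°C.
Final Celsius temperature: 2.1000 - 2.7778 = -0.6778°C.
In Fahrenheit: -0.6778 × 1.8 + 32 = 30.78°F.

30.78°F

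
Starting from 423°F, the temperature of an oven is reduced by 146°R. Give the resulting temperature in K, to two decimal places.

Initial temperature in Celsius: (423 - 32) × 5/9 = 217.2222°C.
The 146°R change is an interval, so only the factor 5/9 applies: -146 × 5/9 = -81.1111°C.
Final Celsius temperature: 217.2222 - 81.1111 = 136.1111°C.
In kelvin: 136.1111 + 273.15 = 409.26 K.

409.26 K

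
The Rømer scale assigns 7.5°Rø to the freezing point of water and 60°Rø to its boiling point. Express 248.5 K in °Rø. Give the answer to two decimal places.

-5.44°Rø

First in Celsius: 248.5 - 273.15 = -24.6500°C.
Linearly onto the Rømer scale: 7.5 + (-24.6500 / 100) × (60 - 7.5) = -5.44°Rø.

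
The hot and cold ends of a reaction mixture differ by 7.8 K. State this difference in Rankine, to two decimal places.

For a temperature interval the offset drops out; only the factor 1.8 applies.
7.8 × 1.8 = 14.04.

14.04°R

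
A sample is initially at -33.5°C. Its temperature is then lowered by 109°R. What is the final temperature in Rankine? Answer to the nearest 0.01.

322.37°R

The 109°R change is an interval, so only the factor 5/9 applies: -109 × 5/9 = -60.5556°C.
Final Celsius temperature: -33.5000 - 60.5556 = -94.0556°C.
In Rankine: -94.0556 × 1.8 + 491.67 = 322.37°R.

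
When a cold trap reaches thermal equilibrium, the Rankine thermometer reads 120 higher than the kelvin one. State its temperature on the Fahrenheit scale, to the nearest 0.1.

Let x be the kelvin reading; then the Rankine reading is 1.8·x.
(1.8·x) - x = 120  ⇒  (0.8)·x = 120  ⇒  x = 150.0000 K.
In Celsius: 150 - 273.15 = -123.1500°C.
In Fahrenheit: -123.1500 × 1.8 + 32 = -189.7°F.

-189.7°F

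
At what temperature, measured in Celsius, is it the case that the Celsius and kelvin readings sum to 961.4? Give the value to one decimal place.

Let C be the Celsius reading. The kelvin reading is K = 1·C + 273.15.
Require C + K = 961.4: (2)·C + 273.15 = 961.4.
C = (961.4 - 273.15) / (2) = 344.1.

344.1°C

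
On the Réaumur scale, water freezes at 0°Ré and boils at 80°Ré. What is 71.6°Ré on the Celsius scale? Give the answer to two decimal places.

89.50°C

Linear interpolation between the fixed points: C = (71.6 - 0) × 100 / (80 - 0) = 89.5000°C.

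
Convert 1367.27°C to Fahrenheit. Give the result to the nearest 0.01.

In Fahrenheit: 1367.2700 × 1.8 + 32 = 2493.09°F.

2493.09°F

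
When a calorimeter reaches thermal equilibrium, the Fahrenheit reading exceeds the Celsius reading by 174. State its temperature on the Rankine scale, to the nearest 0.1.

811.2°R

Let x be the Fahrenheit reading; then the Celsius reading is 5/9·x - 17.7778.
(5/9·x - 17.7778) - x = -174  ⇒  (-4/9)·x = -156.222  ⇒  x = 351.5000°F.
In Celsius: (351.5 - 32) × 5/9 = 177.5000°C.
In Rankine: 177.5000 × 1.8 + 491.67 = 811.2°R.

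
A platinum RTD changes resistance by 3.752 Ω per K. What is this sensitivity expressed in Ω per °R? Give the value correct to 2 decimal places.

2.08 Ω per °R

The quantity depends on a temperature interval, so only the ratio of degree sizes applies; the offset between the scales is irrelevant.
A change of 1°R is a change of 5/9 K, so per °R the value is 3.752 × 5/9 = 2.08.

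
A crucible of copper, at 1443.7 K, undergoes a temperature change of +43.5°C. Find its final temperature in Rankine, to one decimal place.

Initial temperature in Celsius: 1443.7 - 273.15 = 1170.5500°C.
Final Celsius temperature: 1170.5500 + 43.5000 = 1214.0500°C.
In Rankine: 1214.0500 × 1.8 + 491.67 = 2677.0°R.

2677.0°R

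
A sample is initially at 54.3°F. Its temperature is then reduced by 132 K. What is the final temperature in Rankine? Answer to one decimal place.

276.4°R

Initial temperature in Celsius: (54.3 - 32) × 5/9 = 12.3889°C.
The 132 K change is an interval; Kelvin and Celsius degrees are the same size, so ΔC = -132°C.
Final Celsius temperature: 12.3889 - 132.0000 = -119.6111°C.
In Rankine: -119.6111 × 1.8 + 491.67 = 276.4°R.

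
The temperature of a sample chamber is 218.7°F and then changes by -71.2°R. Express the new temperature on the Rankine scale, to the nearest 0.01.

Initial temperature in Celsius: (218.7 - 32) × 5/9 = 103.7222°C.
The 71.2°R change is an interval, so only the factor 5/9 applies: -71.2 × 5/9 = -39.5556°C.
Final Celsius temperature: 103.7222 - 39.5556 = 64.1667°C.
In Rankine: 64.1667 × 1.8 + 491.67 = 607.17°R.

607.17°R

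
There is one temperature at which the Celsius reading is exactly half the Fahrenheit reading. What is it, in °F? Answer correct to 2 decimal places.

Let F be the Fahrenheit reading. The Celsius reading is C = 5/9·F - 17.7778.
Require C = 0.5·F: 5/9·F - 17.7778 = 0.5·F.
(1/18)·F = 17.7778  ⇒  F = 320.00.

320.00°F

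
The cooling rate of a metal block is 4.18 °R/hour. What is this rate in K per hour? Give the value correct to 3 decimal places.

2.322 K/hour

The quantity depends on a temperature interval, so only the ratio of degree sizes applies; the offset between the scales is irrelevant.
A change of 1°R is a change of 5/9 K, so 4.18 × 5/9 = 2.322.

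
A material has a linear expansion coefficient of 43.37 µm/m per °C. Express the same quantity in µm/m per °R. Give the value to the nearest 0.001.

24.094 µm/m per °R

The quantity depends on a temperature interval, so only the ratio of degree sizes applies; the offset between the scales is irrelevant.
A change of 1°R is a change of 5/9°C, so per °R the value is 43.37 × 5/9 = 24.094.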